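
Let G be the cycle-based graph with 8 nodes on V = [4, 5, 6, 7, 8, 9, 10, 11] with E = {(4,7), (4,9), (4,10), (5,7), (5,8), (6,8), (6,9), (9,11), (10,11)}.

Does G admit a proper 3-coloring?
A valid 3-coloring: color 1: [7, 8, 9, 10]; color 2: [4, 5, 6, 11].
(χ(G) = 2 ≤ 3.)

Yes, G is 3-colorable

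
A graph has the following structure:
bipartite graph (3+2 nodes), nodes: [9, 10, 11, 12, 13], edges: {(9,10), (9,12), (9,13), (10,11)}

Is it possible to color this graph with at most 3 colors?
A valid 3-coloring: color 1: [9, 11]; color 2: [10, 12, 13].
(χ(G) = 2 ≤ 3.)

Yes, G is 3-colorable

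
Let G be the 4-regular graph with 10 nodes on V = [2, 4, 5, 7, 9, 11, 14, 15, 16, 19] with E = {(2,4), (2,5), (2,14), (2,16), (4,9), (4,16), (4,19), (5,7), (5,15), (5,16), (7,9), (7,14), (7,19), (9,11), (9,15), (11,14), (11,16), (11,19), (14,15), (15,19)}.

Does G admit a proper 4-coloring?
Yes, G is 4-colorable

A valid 4-coloring: color 1: [4, 7, 11, 15]; color 2: [5, 9, 14, 19]; color 3: [16]; color 4: [2].
(χ(G) = 3 ≤ 4.)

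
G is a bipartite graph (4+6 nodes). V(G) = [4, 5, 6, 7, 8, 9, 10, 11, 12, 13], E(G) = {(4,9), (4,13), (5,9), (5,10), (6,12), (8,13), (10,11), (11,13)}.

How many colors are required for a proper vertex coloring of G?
χ(G) = 2

Clique number ω(G) = 2 (lower bound: χ ≥ ω).
The graph is bipartite (no odd cycle), so 2 colors suffice: χ(G) = 2.
A valid 2-coloring: color 1: [6, 7, 9, 10, 13]; color 2: [4, 5, 8, 11, 12].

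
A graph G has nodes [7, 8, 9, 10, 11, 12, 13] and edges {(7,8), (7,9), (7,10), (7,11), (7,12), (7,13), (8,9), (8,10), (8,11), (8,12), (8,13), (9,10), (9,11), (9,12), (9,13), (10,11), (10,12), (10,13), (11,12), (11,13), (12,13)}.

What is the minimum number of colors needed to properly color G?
χ(G) = 7

Clique number ω(G) = 7 (lower bound: χ ≥ ω).
The clique on [7, 8, 9, 10, 11, 12, 13] has size 7, forcing χ ≥ 7, and the coloring below uses 7 colors, so χ(G) = 7.
A valid 7-coloring: color 1: [12]; color 2: [10]; color 3: [8]; color 4: [11]; color 5: [9]; color 6: [13]; color 7: [7].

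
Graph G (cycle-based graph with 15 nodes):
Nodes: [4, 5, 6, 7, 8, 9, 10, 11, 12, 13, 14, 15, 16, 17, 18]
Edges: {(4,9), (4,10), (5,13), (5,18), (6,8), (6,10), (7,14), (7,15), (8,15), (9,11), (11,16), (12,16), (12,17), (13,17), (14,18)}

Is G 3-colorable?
A valid 3-coloring: color 1: [5, 6, 9, 14, 15, 16, 17]; color 2: [7, 8, 10, 11, 12, 13, 18]; color 3: [4].
(χ(G) = 3 ≤ 3.)

Yes, G is 3-colorable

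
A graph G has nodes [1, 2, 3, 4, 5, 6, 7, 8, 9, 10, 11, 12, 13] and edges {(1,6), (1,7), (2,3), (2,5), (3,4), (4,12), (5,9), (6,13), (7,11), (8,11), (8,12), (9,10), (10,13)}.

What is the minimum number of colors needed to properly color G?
Clique number ω(G) = 2 (lower bound: χ ≥ ω).
Odd cycle [3, 2, 5, 9, 10, 13, 6, 1, 7, 11, 8, 12, 4] needs 3 colors (χ ≥ 3).
The coloring below uses 3 colors, so χ(G) = 3.
A valid 3-coloring: color 1: [3, 5, 6, 7, 10, 12]; color 2: [1, 2, 4, 9, 11, 13]; color 3: [8].

χ(G) = 3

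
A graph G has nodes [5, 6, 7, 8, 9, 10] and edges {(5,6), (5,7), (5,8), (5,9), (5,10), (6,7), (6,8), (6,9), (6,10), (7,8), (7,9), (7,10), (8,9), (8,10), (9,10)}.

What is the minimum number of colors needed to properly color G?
χ(G) = 6

Clique number ω(G) = 6 (lower bound: χ ≥ ω).
The clique on [5, 6, 7, 8, 9, 10] has size 6, forcing χ ≥ 6, and the coloring below uses 6 colors, so χ(G) = 6.
A valid 6-coloring: color 1: [6]; color 2: [9]; color 3: [8]; color 4: [10]; color 5: [5]; color 6: [7].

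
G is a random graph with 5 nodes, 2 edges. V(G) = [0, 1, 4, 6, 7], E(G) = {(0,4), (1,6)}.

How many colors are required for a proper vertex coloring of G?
Clique number ω(G) = 2 (lower bound: χ ≥ ω).
The graph is bipartite (no odd cycle), so 2 colors suffice: χ(G) = 2.
A valid 2-coloring: color 1: [1, 4, 7]; color 2: [0, 6].

χ(G) = 2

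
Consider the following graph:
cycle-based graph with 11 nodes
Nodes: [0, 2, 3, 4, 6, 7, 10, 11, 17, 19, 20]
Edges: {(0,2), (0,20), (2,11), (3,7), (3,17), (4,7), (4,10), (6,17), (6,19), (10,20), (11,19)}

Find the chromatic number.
χ(G) = 3

Clique number ω(G) = 2 (lower bound: χ ≥ ω).
Odd cycle [7, 3, 17, 6, 19, 11, 2, 0, 20, 10, 4] needs 3 colors (χ ≥ 3).
The coloring below uses 3 colors, so χ(G) = 3.
A valid 3-coloring: color 1: [2, 7, 10, 17, 19]; color 2: [0, 3, 4, 6, 11]; color 3: [20].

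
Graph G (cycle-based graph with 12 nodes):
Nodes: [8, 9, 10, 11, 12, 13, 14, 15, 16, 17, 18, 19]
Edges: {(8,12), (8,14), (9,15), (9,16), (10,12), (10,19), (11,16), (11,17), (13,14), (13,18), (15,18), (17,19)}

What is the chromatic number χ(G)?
Clique number ω(G) = 2 (lower bound: χ ≥ ω).
The graph is bipartite (no odd cycle), so 2 colors suffice: χ(G) = 2.
A valid 2-coloring: color 1: [9, 11, 12, 14, 18, 19]; color 2: [8, 10, 13, 15, 16, 17].

χ(G) = 2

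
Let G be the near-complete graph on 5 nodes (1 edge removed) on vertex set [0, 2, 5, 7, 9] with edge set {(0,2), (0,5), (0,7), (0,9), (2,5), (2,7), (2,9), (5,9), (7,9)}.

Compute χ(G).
χ(G) = 4

Clique number ω(G) = 4 (lower bound: χ ≥ ω).
The clique on [0, 2, 5, 9] has size 4, forcing χ ≥ 4, and the coloring below uses 4 colors, so χ(G) = 4.
A valid 4-coloring: color 1: [9]; color 2: [2]; color 3: [0]; color 4: [5, 7].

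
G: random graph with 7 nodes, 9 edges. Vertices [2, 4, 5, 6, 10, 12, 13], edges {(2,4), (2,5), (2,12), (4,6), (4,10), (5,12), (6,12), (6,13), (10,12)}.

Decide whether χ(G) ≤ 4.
A valid 4-coloring: color 1: [4, 12, 13]; color 2: [2, 6, 10]; color 3: [5].
(χ(G) = 3 ≤ 4.)

Yes, G is 4-colorable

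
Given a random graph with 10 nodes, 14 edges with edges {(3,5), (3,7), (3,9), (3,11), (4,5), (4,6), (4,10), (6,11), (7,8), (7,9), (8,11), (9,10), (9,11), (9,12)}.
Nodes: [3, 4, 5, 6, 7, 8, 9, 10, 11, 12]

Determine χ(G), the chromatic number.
χ(G) = 3

Clique number ω(G) = 3 (lower bound: χ ≥ ω).
The clique on [3, 9, 11] has size 3, forcing χ ≥ 3, and the coloring below uses 3 colors, so χ(G) = 3.
A valid 3-coloring: color 1: [5, 6, 8, 9]; color 2: [3, 4, 12]; color 3: [7, 10, 11].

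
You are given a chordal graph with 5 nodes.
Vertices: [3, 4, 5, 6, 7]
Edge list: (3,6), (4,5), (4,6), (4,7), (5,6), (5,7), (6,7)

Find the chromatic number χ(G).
Clique number ω(G) = 4 (lower bound: χ ≥ ω).
The clique on [4, 5, 6, 7] has size 4, forcing χ ≥ 4, and the coloring below uses 4 colors, so χ(G) = 4.
A valid 4-coloring: color 1: [6]; color 2: [3, 5]; color 3: [7]; color 4: [4].

χ(G) = 4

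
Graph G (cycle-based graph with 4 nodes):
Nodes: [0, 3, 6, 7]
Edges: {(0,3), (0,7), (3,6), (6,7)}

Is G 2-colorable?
Yes, G is 2-colorable

A valid 2-coloring: color 1: [0, 6]; color 2: [3, 7].
(χ(G) = 2 ≤ 2.)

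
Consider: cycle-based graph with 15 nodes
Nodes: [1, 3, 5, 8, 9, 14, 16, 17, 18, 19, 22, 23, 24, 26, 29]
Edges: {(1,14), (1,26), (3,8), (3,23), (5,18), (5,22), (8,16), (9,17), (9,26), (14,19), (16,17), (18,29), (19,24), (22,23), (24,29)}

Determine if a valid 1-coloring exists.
No, G is not 1-colorable

Edge (1,26) forces its endpoints to differ, so 1 color is not enough.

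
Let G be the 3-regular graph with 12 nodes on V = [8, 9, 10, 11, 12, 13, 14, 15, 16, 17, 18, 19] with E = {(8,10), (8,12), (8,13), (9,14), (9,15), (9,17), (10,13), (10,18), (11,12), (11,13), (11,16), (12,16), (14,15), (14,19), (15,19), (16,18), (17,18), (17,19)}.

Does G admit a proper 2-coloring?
The clique on vertices [8, 10, 13] has size 3 > 2, so it alone needs 3 colors.

No, G is not 2-colorable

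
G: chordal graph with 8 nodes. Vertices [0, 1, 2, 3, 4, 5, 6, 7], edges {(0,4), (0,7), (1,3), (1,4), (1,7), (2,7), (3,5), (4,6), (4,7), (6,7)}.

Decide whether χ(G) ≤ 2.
No, G is not 2-colorable

The clique on vertices [0, 4, 7] has size 3 > 2, so it alone needs 3 colors.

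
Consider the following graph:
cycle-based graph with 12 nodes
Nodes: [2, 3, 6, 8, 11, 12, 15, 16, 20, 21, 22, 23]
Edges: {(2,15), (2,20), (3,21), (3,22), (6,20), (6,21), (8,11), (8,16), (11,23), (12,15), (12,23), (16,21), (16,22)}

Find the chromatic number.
Clique number ω(G) = 2 (lower bound: χ ≥ ω).
The graph is bipartite (no odd cycle), so 2 colors suffice: χ(G) = 2.
A valid 2-coloring: color 1: [8, 15, 20, 21, 22, 23]; color 2: [2, 3, 6, 11, 12, 16].

χ(G) = 2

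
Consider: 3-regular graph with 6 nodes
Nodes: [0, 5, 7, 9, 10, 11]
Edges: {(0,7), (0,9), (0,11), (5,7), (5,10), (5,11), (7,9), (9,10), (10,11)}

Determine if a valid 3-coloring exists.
A valid 3-coloring: color 1: [7, 10]; color 2: [9, 11]; color 3: [0, 5].
(χ(G) = 3 ≤ 3.)

Yes, G is 3-colorable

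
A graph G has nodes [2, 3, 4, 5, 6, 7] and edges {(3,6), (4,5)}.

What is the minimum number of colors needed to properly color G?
χ(G) = 2

Clique number ω(G) = 2 (lower bound: χ ≥ ω).
The graph is bipartite (no odd cycle), so 2 colors suffice: χ(G) = 2.
A valid 2-coloring: color 1: [2, 3, 5, 7]; color 2: [4, 6].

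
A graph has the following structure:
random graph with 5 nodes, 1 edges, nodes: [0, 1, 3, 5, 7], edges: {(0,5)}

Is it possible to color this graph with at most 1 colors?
No, G is not 1-colorable

Edge (0,5) forces its endpoints to differ, so 1 color is not enough.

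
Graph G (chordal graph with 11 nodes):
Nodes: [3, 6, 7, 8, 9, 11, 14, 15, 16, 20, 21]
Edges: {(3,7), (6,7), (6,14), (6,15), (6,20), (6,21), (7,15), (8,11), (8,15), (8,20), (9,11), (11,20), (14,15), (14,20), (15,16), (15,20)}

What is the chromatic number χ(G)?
χ(G) = 4

Clique number ω(G) = 4 (lower bound: χ ≥ ω).
The clique on [6, 14, 15, 20] has size 4, forcing χ ≥ 4, and the coloring below uses 4 colors, so χ(G) = 4.
A valid 4-coloring: color 1: [3, 11, 15, 21]; color 2: [6, 8, 9, 16]; color 3: [7, 20]; color 4: [14].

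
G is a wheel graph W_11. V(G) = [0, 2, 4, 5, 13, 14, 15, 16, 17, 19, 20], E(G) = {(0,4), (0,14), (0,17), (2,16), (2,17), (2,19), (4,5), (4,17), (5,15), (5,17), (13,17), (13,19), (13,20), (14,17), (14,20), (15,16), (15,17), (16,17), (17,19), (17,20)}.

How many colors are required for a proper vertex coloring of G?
Clique number ω(G) = 3 (lower bound: χ ≥ ω).
The clique on [0, 4, 17] has size 3, forcing χ ≥ 3, and the coloring below uses 3 colors, so χ(G) = 3.
A valid 3-coloring: color 1: [17]; color 2: [2, 4, 13, 14, 15]; color 3: [0, 5, 16, 19, 20].

χ(G) = 3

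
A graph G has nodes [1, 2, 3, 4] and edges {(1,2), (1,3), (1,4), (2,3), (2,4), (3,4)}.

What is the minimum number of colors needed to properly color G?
χ(G) = 4

Clique number ω(G) = 4 (lower bound: χ ≥ ω).
The clique on [1, 2, 3, 4] has size 4, forcing χ ≥ 4, and the coloring below uses 4 colors, so χ(G) = 4.
A valid 4-coloring: color 1: [3]; color 2: [2]; color 3: [1]; color 4: [4].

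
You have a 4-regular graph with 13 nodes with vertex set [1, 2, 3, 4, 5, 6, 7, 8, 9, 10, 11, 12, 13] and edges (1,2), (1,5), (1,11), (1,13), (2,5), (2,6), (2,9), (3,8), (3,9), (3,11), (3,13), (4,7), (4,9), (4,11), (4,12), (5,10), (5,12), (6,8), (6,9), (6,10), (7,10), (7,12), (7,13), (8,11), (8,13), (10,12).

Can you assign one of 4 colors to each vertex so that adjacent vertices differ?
A valid 4-coloring: color 1: [5, 6, 7, 11]; color 2: [2, 4, 10, 13]; color 3: [1, 8, 9, 12]; color 4: [3].
(χ(G) = 4 ≤ 4.)

Yes, G is 4-colorable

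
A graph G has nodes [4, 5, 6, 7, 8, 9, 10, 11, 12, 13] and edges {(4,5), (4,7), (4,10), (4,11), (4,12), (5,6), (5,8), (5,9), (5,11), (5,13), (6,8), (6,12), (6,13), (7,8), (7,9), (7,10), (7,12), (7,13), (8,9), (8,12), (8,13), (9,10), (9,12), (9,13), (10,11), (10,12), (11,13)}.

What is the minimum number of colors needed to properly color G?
Clique number ω(G) = 4 (lower bound: χ ≥ ω).
Suppose a proper 4-coloring c exists. The clique [4, 7, 10, 12] takes 4 distinct colors; by symmetry let c(4) = 1, c(7) = 2, c(10) = 3, c(12) = 4.
- Vertex 9: neighbors [7, 10, 12] already have colors [2, 3, 4] ⇒ c(9) = 1.
- Vertex 8: neighbors [9, 7, 12] already have colors [1, 2, 4] ⇒ c(8) = 3.
- Vertex 13: neighbors [9, 7, 8] already have colors [1, 2, 3] ⇒ c(13) = 4.
- Vertex 5: neighbors [4, 8, 13] already have colors [1, 3, 4] ⇒ c(5) = 2.
- Vertex 11: neighbors [4, 5, 10, 13] already have colors [1, 2, 3, 4] — all 4 colors blocked. Contradiction.
The forced assignments end in a contradiction, so G has no proper 4-coloring (χ ≥ 5).
The coloring below uses 5 colors, so χ(G) = 5.
A valid 5-coloring: color 1: [5, 7]; color 2: [12, 13]; color 3: [4, 6, 9]; color 4: [8, 10]; color 5: [11].

χ(G) = 5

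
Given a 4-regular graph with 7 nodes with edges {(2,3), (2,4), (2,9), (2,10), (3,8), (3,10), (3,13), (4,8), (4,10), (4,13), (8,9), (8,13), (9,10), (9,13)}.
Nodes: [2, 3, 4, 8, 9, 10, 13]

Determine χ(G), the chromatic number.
χ(G) = 3

Clique number ω(G) = 3 (lower bound: χ ≥ ω).
The clique on [8, 9, 13] has size 3, forcing χ ≥ 3, and the coloring below uses 3 colors, so χ(G) = 3.
A valid 3-coloring: color 1: [2, 13]; color 2: [3, 4, 9]; color 3: [8, 10].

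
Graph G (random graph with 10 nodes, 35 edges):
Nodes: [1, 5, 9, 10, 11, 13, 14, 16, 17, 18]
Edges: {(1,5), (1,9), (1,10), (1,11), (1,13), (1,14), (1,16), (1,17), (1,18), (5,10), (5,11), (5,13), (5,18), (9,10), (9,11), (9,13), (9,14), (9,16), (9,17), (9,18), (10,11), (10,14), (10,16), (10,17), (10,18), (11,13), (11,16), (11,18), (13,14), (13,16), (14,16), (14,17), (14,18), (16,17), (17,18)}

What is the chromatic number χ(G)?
χ(G) = 6

Clique number ω(G) = 6 (lower bound: χ ≥ ω).
The clique on [1, 9, 10, 14, 16, 17] has size 6, forcing χ ≥ 6, and the coloring below uses 6 colors, so χ(G) = 6.
A valid 6-coloring: color 1: [1]; color 2: [10, 13]; color 3: [5, 9]; color 4: [11, 14]; color 5: [16, 18]; color 6: [17].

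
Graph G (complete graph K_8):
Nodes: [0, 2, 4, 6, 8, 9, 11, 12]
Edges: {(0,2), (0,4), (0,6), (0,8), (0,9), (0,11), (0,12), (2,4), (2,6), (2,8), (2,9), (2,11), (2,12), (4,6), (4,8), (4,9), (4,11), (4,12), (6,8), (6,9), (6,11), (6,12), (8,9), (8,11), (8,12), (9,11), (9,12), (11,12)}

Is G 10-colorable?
A valid 10-coloring: color 1: [4]; color 2: [6]; color 3: [9]; color 4: [2]; color 5: [8]; color 6: [11]; color 7: [0]; color 8: [12].
(χ(G) = 8 ≤ 10.)

Yes, G is 10-colorable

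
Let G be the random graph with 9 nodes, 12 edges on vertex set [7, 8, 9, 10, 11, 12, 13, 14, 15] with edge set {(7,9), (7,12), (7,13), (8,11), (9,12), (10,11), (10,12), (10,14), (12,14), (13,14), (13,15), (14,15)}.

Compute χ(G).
Clique number ω(G) = 3 (lower bound: χ ≥ ω).
The clique on [7, 9, 12] has size 3, forcing χ ≥ 3, and the coloring below uses 3 colors, so χ(G) = 3.
A valid 3-coloring: color 1: [7, 11, 14]; color 2: [8, 12, 15]; color 3: [9, 10, 13].

χ(G) = 3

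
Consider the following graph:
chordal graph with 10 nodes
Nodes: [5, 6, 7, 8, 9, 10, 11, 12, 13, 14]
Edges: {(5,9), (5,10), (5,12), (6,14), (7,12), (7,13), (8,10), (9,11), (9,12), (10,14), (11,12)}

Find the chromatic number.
χ(G) = 3

Clique number ω(G) = 3 (lower bound: χ ≥ ω).
The clique on [9, 11, 12] has size 3, forcing χ ≥ 3, and the coloring below uses 3 colors, so χ(G) = 3.
A valid 3-coloring: color 1: [6, 10, 12, 13]; color 2: [5, 7, 8, 11, 14]; color 3: [9].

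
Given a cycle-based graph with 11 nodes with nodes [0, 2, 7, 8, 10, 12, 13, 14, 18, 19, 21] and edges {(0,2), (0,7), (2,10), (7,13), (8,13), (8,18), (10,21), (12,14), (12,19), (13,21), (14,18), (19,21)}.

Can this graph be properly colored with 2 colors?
No, G is not 2-colorable

Odd cycle [18, 14, 12, 19, 21, 13, 8] needs 3 colors (χ ≥ 3).
Hence χ(G) ≥ 3 > 2, so no proper 2-coloring exists.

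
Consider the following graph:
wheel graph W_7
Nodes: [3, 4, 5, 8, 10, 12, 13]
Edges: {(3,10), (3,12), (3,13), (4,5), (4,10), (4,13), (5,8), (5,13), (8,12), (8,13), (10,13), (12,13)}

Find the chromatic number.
χ(G) = 3

Clique number ω(G) = 3 (lower bound: χ ≥ ω).
The clique on [8, 12, 13] has size 3, forcing χ ≥ 3, and the coloring below uses 3 colors, so χ(G) = 3.
A valid 3-coloring: color 1: [13]; color 2: [5, 10, 12]; color 3: [3, 4, 8].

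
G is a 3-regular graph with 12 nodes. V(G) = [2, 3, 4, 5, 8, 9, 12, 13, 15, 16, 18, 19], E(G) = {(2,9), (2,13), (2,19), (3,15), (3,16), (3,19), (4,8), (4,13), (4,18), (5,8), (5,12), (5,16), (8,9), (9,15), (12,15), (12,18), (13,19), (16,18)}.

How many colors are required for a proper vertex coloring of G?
χ(G) = 3

Clique number ω(G) = 3 (lower bound: χ ≥ ω).
The clique on [2, 13, 19] has size 3, forcing χ ≥ 3, and the coloring below uses 3 colors, so χ(G) = 3.
A valid 3-coloring: color 1: [4, 9, 12, 16, 19]; color 2: [2, 8, 15, 18]; color 3: [3, 5, 13].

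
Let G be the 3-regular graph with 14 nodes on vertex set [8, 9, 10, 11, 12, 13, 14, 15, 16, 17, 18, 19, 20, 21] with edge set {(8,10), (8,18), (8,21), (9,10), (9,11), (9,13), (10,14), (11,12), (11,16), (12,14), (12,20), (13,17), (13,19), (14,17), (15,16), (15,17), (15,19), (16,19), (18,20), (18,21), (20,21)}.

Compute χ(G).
χ(G) = 3

Clique number ω(G) = 3 (lower bound: χ ≥ ω).
The clique on [8, 18, 21] has size 3, forcing χ ≥ 3, and the coloring below uses 3 colors, so χ(G) = 3.
A valid 3-coloring: color 1: [9, 12, 16, 17, 18]; color 2: [10, 11, 19, 21]; color 3: [8, 13, 14, 15, 20].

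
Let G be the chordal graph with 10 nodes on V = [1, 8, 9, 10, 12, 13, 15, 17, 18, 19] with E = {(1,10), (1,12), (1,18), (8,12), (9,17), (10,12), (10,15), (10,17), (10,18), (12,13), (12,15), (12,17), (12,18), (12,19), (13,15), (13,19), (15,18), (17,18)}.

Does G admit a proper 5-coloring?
A valid 5-coloring: color 1: [9, 12]; color 2: [8, 13, 18]; color 3: [10, 19]; color 4: [1, 15, 17].
(χ(G) = 4 ≤ 5.)

Yes, G is 5-colorable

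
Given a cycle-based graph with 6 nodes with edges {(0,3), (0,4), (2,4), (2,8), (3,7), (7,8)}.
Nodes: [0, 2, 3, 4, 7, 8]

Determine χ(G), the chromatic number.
χ(G) = 2

Clique number ω(G) = 2 (lower bound: χ ≥ ω).
The graph is bipartite (no odd cycle), so 2 colors suffice: χ(G) = 2.
A valid 2-coloring: color 1: [3, 4, 8]; color 2: [0, 2, 7].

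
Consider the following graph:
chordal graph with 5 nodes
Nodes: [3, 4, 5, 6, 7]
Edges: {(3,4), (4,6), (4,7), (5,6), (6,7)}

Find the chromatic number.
χ(G) = 3

Clique number ω(G) = 3 (lower bound: χ ≥ ω).
The clique on [4, 6, 7] has size 3, forcing χ ≥ 3, and the coloring below uses 3 colors, so χ(G) = 3.
A valid 3-coloring: color 1: [3, 6]; color 2: [4, 5]; color 3: [7].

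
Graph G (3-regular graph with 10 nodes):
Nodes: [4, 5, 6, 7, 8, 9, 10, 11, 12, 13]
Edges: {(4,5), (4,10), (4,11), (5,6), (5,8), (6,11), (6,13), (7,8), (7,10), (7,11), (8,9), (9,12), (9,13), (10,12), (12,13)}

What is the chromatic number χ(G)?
χ(G) = 3

Clique number ω(G) = 3 (lower bound: χ ≥ ω).
The clique on [9, 12, 13] has size 3, forcing χ ≥ 3, and the coloring below uses 3 colors, so χ(G) = 3.
A valid 3-coloring: color 1: [4, 6, 7, 9]; color 2: [5, 10, 11, 13]; color 3: [8, 12].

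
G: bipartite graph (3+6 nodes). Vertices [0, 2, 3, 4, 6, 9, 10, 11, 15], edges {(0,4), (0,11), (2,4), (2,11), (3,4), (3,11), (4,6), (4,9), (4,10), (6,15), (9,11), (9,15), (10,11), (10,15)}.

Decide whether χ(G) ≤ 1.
Edge (0,11) forces its endpoints to differ, so 1 color is not enough.

No, G is not 1-colorable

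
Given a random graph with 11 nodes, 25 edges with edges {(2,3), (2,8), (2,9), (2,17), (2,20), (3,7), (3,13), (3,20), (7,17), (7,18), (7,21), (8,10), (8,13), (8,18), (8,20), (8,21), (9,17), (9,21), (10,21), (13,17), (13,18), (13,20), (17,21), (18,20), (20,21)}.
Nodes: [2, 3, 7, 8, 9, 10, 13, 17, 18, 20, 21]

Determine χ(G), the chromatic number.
Clique number ω(G) = 4 (lower bound: χ ≥ ω).
The clique on [8, 13, 18, 20] has size 4, forcing χ ≥ 4, and the coloring below uses 4 colors, so χ(G) = 4.
A valid 4-coloring: color 1: [7, 9, 10, 20]; color 2: [3, 8, 17]; color 3: [2, 13, 21]; color 4: [18].

χ(G) = 4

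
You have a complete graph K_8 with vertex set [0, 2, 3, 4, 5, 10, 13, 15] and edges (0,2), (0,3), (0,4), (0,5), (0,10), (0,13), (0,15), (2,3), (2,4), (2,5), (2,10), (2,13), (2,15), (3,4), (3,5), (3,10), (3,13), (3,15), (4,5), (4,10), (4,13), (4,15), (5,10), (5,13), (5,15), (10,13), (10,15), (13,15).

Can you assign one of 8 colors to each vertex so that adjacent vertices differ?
A valid 8-coloring: color 1: [4]; color 2: [5]; color 3: [0]; color 4: [3]; color 5: [2]; color 6: [13]; color 7: [10]; color 8: [15].
(χ(G) = 8 ≤ 8.)

Yes, G is 8-colorable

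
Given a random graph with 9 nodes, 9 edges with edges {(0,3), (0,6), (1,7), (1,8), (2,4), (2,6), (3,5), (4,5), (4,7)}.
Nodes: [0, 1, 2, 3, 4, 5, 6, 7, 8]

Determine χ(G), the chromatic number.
χ(G) = 2

Clique number ω(G) = 2 (lower bound: χ ≥ ω).
The graph is bipartite (no odd cycle), so 2 colors suffice: χ(G) = 2.
A valid 2-coloring: color 1: [1, 3, 4, 6]; color 2: [0, 2, 5, 7, 8].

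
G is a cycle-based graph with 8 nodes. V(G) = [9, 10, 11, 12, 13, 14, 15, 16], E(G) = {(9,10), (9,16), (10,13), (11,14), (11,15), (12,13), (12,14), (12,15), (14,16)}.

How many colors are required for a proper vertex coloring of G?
χ(G) = 2

Clique number ω(G) = 2 (lower bound: χ ≥ ω).
The graph is bipartite (no odd cycle), so 2 colors suffice: χ(G) = 2.
A valid 2-coloring: color 1: [9, 13, 14, 15]; color 2: [10, 11, 12, 16].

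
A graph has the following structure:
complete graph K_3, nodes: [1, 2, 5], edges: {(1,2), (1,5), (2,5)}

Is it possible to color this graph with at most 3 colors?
A valid 3-coloring: color 1: [5]; color 2: [2]; color 3: [1].
(χ(G) = 3 ≤ 3.)

Yes, G is 3-colorable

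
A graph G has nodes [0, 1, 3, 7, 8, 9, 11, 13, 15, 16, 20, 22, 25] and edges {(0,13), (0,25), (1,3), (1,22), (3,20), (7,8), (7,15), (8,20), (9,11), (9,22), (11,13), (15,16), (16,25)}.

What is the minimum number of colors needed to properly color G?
χ(G) = 3

Clique number ω(G) = 2 (lower bound: χ ≥ ω).
Odd cycle [20, 8, 7, 15, 16, 25, 0, 13, 11, 9, 22, 1, 3] needs 3 colors (χ ≥ 3).
The coloring below uses 3 colors, so χ(G) = 3.
A valid 3-coloring: color 1: [0, 1, 7, 11, 16, 20]; color 2: [3, 8, 9, 13, 15, 25]; color 3: [22].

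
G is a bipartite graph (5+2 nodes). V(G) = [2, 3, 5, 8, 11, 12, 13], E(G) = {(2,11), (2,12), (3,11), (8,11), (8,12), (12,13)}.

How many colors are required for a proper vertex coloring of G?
Clique number ω(G) = 2 (lower bound: χ ≥ ω).
The graph is bipartite (no odd cycle), so 2 colors suffice: χ(G) = 2.
A valid 2-coloring: color 1: [5, 11, 12]; color 2: [2, 3, 8, 13].

χ(G) = 2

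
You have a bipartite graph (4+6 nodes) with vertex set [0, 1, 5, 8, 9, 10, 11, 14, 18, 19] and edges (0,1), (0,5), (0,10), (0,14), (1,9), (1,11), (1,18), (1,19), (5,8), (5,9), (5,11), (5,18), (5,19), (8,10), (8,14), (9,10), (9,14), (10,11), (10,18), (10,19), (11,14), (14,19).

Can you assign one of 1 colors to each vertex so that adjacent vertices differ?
Edge (0,1) forces its endpoints to differ, so 1 color is not enough.

No, G is not 1-colorable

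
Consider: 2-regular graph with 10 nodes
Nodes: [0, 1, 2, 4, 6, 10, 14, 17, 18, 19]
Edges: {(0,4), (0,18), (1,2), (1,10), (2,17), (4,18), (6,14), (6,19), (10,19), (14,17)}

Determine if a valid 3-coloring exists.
A valid 3-coloring: color 1: [0, 2, 10, 14]; color 2: [1, 4, 17, 19]; color 3: [6, 18].
(χ(G) = 3 ≤ 3.)

Yes, G is 3-colorable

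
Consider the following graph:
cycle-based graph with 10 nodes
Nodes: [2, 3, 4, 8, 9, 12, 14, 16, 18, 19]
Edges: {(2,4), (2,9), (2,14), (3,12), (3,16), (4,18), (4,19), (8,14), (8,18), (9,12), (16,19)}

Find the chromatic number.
Clique number ω(G) = 2 (lower bound: χ ≥ ω).
Odd cycle [2, 14, 8, 18, 4] needs 3 colors (χ ≥ 3).
The coloring below uses 3 colors, so χ(G) = 3.
A valid 3-coloring: color 1: [4, 12, 14, 16]; color 2: [2, 3, 18, 19]; color 3: [8, 9].

χ(G) = 3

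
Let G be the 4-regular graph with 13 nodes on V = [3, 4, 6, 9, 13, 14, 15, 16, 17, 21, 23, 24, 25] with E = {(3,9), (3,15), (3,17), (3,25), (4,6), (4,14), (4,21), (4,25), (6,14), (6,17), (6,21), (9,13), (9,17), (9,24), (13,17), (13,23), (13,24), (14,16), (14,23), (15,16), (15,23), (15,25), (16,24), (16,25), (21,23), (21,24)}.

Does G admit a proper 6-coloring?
Yes, G is 6-colorable

A valid 6-coloring: color 1: [4, 9, 16, 23]; color 2: [6, 15, 24]; color 3: [3, 13, 14, 21]; color 4: [17, 25].
(χ(G) = 4 ≤ 6.)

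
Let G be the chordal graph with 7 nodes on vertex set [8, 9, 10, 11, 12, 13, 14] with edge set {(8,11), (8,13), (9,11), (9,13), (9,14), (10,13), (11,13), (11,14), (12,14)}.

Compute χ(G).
χ(G) = 3

Clique number ω(G) = 3 (lower bound: χ ≥ ω).
The clique on [8, 11, 13] has size 3, forcing χ ≥ 3, and the coloring below uses 3 colors, so χ(G) = 3.
A valid 3-coloring: color 1: [10, 11, 12]; color 2: [13, 14]; color 3: [8, 9].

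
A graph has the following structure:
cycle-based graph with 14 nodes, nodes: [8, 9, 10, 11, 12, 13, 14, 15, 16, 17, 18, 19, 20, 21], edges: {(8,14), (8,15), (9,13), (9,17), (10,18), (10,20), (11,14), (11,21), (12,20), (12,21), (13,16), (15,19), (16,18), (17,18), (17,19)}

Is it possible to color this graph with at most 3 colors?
A valid 3-coloring: color 1: [8, 11, 12, 13, 18, 19]; color 2: [14, 15, 16, 17, 20, 21]; color 3: [9, 10].
(χ(G) = 3 ≤ 3.)

Yes, G is 3-colorable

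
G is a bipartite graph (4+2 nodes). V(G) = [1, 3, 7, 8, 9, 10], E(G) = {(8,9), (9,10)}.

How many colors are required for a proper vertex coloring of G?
χ(G) = 2

Clique number ω(G) = 2 (lower bound: χ ≥ ω).
The graph is bipartite (no odd cycle), so 2 colors suffice: χ(G) = 2.
A valid 2-coloring: color 1: [1, 3, 7, 9]; color 2: [8, 10].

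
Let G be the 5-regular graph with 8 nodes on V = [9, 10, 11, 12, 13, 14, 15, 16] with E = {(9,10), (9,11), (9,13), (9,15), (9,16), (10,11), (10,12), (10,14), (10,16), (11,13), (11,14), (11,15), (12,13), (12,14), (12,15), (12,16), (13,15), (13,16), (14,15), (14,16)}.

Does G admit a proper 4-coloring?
Yes, G is 4-colorable

A valid 4-coloring: color 1: [10, 15]; color 2: [13, 14]; color 3: [9, 12]; color 4: [11, 16].
(χ(G) = 4 ≤ 4.)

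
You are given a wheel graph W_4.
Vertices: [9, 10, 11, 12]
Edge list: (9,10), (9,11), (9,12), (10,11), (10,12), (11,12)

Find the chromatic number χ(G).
Clique number ω(G) = 4 (lower bound: χ ≥ ω).
The clique on [9, 10, 11, 12] has size 4, forcing χ ≥ 4, and the coloring below uses 4 colors, so χ(G) = 4.
A valid 4-coloring: color 1: [9]; color 2: [11]; color 3: [12]; color 4: [10].

χ(G) = 4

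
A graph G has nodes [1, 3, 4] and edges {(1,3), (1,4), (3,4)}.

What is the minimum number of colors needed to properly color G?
χ(G) = 3

Clique number ω(G) = 3 (lower bound: χ ≥ ω).
The clique on [1, 3, 4] has size 3, forcing χ ≥ 3, and the coloring below uses 3 colors, so χ(G) = 3.
A valid 3-coloring: color 1: [4]; color 2: [3]; color 3: [1].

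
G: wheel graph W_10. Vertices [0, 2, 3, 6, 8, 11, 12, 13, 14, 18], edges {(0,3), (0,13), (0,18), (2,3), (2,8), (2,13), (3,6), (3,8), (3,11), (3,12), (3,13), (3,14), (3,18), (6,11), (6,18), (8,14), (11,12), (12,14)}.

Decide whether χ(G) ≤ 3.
Odd cycle [6, 18, 0, 13, 2, 8, 14, 12, 11] needs 3 colors (χ ≥ 3).
Vertex 3 is adjacent to every vertex of [0, 2, 6, 8, 11, 12, 13, 14, 18], which already need 3 colors among themselves, so 3 needs a new color (χ ≥ 4).
Hence χ(G) ≥ 4 > 3, so no proper 3-coloring exists.

No, G is not 3-colorable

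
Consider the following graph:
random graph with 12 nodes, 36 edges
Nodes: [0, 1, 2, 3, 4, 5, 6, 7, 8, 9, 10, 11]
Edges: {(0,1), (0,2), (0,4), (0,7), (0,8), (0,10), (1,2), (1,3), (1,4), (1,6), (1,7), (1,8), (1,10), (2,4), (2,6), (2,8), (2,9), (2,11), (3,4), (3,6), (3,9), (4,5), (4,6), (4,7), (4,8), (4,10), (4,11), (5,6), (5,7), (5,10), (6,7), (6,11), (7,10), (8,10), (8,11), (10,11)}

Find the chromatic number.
Clique number ω(G) = 5 (lower bound: χ ≥ ω).
The clique on [0, 1, 2, 4, 8] has size 5, forcing χ ≥ 5, and the coloring below uses 5 colors, so χ(G) = 5.
A valid 5-coloring: color 1: [4, 9]; color 2: [1, 5, 11]; color 3: [2, 3, 10]; color 4: [0, 6]; color 5: [7, 8].

χ(G) = 5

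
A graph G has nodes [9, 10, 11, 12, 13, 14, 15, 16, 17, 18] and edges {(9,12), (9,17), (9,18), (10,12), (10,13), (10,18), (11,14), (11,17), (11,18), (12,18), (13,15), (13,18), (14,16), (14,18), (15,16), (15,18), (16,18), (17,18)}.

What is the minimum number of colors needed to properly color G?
Clique number ω(G) = 3 (lower bound: χ ≥ ω).
Odd cycle [14, 11, 17, 9, 12, 10, 13, 15, 16] needs 3 colors (χ ≥ 3).
Vertex 18 is adjacent to every vertex of [9, 10, 11, 12, 13, 14, 15, 16, 17], which already need 3 colors among themselves, so 18 needs a new color (χ ≥ 4).
The coloring below uses 4 colors, so χ(G) = 4.
A valid 4-coloring: color 1: [18]; color 2: [12, 14, 15, 17]; color 3: [9, 10, 11, 16]; color 4: [13].

χ(G) = 4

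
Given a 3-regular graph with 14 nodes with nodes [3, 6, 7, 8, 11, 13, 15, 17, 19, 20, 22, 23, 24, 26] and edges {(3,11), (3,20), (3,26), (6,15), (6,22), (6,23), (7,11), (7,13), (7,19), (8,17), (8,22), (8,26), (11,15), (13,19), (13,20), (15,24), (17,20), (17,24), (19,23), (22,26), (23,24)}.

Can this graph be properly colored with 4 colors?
A valid 4-coloring: color 1: [6, 7, 8, 20, 24]; color 2: [11, 13, 17, 23, 26]; color 3: [3, 15, 19, 22].
(χ(G) = 3 ≤ 4.)

Yes, G is 4-colorable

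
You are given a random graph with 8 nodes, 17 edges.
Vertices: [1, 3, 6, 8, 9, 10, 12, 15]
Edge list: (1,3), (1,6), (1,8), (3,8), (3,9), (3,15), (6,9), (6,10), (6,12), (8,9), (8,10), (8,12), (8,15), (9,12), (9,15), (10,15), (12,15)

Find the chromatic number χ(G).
Clique number ω(G) = 4 (lower bound: χ ≥ ω).
The clique on [3, 8, 9, 15] has size 4, forcing χ ≥ 4, and the coloring below uses 4 colors, so χ(G) = 4.
A valid 4-coloring: color 1: [6, 8]; color 2: [1, 15]; color 3: [9, 10]; color 4: [3, 12].

χ(G) = 4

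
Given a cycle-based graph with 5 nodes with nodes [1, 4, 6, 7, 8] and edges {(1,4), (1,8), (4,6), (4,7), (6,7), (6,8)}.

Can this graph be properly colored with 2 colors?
The clique on vertices [4, 6, 7] has size 3 > 2, so it alone needs 3 colors.

No, G is not 2-colorable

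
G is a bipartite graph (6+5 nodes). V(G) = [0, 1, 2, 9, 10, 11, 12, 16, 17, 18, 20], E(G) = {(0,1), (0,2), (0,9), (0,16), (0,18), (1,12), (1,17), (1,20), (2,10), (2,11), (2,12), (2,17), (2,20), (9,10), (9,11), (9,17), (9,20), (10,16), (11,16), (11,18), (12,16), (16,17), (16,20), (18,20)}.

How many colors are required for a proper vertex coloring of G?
Clique number ω(G) = 2 (lower bound: χ ≥ ω).
The graph is bipartite (no odd cycle), so 2 colors suffice: χ(G) = 2.
A valid 2-coloring: color 1: [1, 2, 9, 16, 18]; color 2: [0, 10, 11, 12, 17, 20].

χ(G) = 2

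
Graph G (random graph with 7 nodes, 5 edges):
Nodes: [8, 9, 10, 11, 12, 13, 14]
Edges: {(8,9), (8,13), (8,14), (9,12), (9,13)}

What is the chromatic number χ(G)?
Clique number ω(G) = 3 (lower bound: χ ≥ ω).
The clique on [8, 9, 13] has size 3, forcing χ ≥ 3, and the coloring below uses 3 colors, so χ(G) = 3.
A valid 3-coloring: color 1: [8, 10, 11, 12]; color 2: [9, 14]; color 3: [13].

χ(G) = 3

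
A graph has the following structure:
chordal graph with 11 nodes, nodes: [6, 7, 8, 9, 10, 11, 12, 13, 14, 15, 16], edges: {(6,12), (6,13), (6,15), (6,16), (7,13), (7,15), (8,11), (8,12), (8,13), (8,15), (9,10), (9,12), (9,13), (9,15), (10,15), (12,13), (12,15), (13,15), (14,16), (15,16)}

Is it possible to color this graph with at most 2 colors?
No, G is not 2-colorable

The clique on vertices [8, 12, 13, 15] has size 4 > 2, so it alone needs 4 colors.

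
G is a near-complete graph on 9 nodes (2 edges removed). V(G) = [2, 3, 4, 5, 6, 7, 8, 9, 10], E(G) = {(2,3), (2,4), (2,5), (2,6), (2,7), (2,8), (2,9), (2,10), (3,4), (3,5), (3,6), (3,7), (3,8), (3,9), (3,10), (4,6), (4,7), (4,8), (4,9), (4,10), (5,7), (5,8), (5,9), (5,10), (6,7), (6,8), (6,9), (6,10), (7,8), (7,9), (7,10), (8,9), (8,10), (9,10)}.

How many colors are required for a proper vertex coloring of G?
Clique number ω(G) = 8 (lower bound: χ ≥ ω).
The clique on [2, 3, 4, 6, 7, 8, 9, 10] has size 8, forcing χ ≥ 8, and the coloring below uses 8 colors, so χ(G) = 8.
A valid 8-coloring: color 1: [7]; color 2: [8]; color 3: [2]; color 4: [9]; color 5: [10]; color 6: [3]; color 7: [4, 5]; color 8: [6].

χ(G) = 8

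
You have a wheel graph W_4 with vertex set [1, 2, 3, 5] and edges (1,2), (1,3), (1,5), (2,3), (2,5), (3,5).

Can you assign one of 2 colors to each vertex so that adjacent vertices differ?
The clique on vertices [1, 2, 3, 5] has size 4 > 2, so it alone needs 4 colors.

No, G is not 2-colorable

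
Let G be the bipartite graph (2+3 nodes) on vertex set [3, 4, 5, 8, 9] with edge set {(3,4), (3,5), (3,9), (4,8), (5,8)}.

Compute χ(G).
Clique number ω(G) = 2 (lower bound: χ ≥ ω).
The graph is bipartite (no odd cycle), so 2 colors suffice: χ(G) = 2.
A valid 2-coloring: color 1: [3, 8]; color 2: [4, 5, 9].

χ(G) = 2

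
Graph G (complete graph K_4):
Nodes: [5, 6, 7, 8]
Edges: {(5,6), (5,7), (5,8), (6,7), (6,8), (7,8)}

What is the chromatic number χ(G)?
χ(G) = 4

Clique number ω(G) = 4 (lower bound: χ ≥ ω).
The clique on [5, 6, 7, 8] has size 4, forcing χ ≥ 4, and the coloring below uses 4 colors, so χ(G) = 4.
A valid 4-coloring: color 1: [7]; color 2: [8]; color 3: [5]; color 4: [6].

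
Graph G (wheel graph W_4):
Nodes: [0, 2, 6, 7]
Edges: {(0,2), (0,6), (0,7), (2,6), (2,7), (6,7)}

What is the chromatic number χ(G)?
χ(G) = 4

Clique number ω(G) = 4 (lower bound: χ ≥ ω).
The clique on [0, 2, 6, 7] has size 4, forcing χ ≥ 4, and the coloring below uses 4 colors, so χ(G) = 4.
A valid 4-coloring: color 1: [7]; color 2: [2]; color 3: [0]; color 4: [6].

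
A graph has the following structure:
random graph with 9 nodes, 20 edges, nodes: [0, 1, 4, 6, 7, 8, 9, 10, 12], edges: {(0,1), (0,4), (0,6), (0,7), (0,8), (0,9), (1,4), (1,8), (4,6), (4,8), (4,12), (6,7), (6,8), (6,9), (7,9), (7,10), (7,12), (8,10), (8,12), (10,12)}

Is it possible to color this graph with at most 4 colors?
A valid 4-coloring: color 1: [7, 8]; color 2: [0, 12]; color 3: [1, 6, 10]; color 4: [4, 9].
(χ(G) = 4 ≤ 4.)

Yes, G is 4-colorable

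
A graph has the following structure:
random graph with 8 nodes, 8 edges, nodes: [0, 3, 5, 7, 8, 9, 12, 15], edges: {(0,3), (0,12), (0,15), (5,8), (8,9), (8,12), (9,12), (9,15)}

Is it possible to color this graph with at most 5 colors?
Yes, G is 5-colorable

A valid 5-coloring: color 1: [0, 5, 7, 9]; color 2: [3, 12, 15]; color 3: [8].
(χ(G) = 3 ≤ 5.)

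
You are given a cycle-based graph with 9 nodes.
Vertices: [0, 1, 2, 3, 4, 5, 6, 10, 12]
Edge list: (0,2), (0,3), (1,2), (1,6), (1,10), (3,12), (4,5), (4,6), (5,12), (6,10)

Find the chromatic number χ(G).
Clique number ω(G) = 3 (lower bound: χ ≥ ω).
The clique on [1, 6, 10] has size 3, forcing χ ≥ 3, and the coloring below uses 3 colors, so χ(G) = 3.
A valid 3-coloring: color 1: [2, 3, 5, 6]; color 2: [0, 1, 4, 12]; color 3: [10].

χ(G) = 3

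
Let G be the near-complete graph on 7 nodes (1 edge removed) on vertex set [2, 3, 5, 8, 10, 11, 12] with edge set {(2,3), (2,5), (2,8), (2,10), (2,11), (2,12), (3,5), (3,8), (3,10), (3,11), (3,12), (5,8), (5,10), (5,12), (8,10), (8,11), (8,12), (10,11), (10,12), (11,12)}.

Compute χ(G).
χ(G) = 6

Clique number ω(G) = 6 (lower bound: χ ≥ ω).
The clique on [2, 3, 8, 10, 11, 12] has size 6, forcing χ ≥ 6, and the coloring below uses 6 colors, so χ(G) = 6.
A valid 6-coloring: color 1: [3]; color 2: [2]; color 3: [12]; color 4: [8]; color 5: [10]; color 6: [5, 11].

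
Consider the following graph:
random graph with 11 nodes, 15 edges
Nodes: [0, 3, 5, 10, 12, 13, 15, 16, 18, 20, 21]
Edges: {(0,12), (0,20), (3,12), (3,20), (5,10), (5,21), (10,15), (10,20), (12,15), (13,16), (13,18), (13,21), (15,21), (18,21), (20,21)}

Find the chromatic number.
Clique number ω(G) = 3 (lower bound: χ ≥ ω).
The clique on [13, 18, 21] has size 3, forcing χ ≥ 3, and the coloring below uses 3 colors, so χ(G) = 3.
A valid 3-coloring: color 1: [10, 12, 16, 21]; color 2: [5, 13, 15, 20]; color 3: [0, 3, 18].

χ(G) = 3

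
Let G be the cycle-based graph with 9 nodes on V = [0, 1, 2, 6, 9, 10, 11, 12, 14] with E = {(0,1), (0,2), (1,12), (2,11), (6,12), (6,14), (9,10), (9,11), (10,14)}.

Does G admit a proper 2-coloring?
No, G is not 2-colorable

Odd cycle [1, 0, 2, 11, 9, 10, 14, 6, 12] needs 3 colors (χ ≥ 3).
Hence χ(G) ≥ 3 > 2, so no proper 2-coloring exists.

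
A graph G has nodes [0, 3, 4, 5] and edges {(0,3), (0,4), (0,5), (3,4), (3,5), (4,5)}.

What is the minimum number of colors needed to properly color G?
χ(G) = 4

Clique number ω(G) = 4 (lower bound: χ ≥ ω).
The clique on [0, 3, 4, 5] has size 4, forcing χ ≥ 4, and the coloring below uses 4 colors, so χ(G) = 4.
A valid 4-coloring: color 1: [3]; color 2: [5]; color 3: [0]; color 4: [4].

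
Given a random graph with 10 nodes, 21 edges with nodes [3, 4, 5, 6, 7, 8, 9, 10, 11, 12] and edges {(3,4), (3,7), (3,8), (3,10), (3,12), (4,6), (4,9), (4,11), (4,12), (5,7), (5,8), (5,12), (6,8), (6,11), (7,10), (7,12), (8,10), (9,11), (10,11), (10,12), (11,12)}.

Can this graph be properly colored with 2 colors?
The clique on vertices [3, 7, 10, 12] has size 4 > 2, so it alone needs 4 colors.

No, G is not 2-colorable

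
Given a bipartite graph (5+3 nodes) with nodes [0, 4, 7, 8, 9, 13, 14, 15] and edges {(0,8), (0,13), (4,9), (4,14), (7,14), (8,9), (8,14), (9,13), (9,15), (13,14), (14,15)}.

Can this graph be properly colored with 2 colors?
A valid 2-coloring: color 1: [0, 9, 14]; color 2: [4, 7, 8, 13, 15].
(χ(G) = 2 ≤ 2.)

Yes, G is 2-colorable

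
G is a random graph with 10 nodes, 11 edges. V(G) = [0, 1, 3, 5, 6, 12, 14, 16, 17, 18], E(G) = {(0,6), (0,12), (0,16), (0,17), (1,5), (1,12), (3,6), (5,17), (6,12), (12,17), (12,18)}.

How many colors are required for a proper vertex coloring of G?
Clique number ω(G) = 3 (lower bound: χ ≥ ω).
The clique on [0, 12, 17] has size 3, forcing χ ≥ 3, and the coloring below uses 3 colors, so χ(G) = 3.
A valid 3-coloring: color 1: [3, 5, 12, 14, 16]; color 2: [0, 1, 18]; color 3: [6, 17].

χ(G) = 3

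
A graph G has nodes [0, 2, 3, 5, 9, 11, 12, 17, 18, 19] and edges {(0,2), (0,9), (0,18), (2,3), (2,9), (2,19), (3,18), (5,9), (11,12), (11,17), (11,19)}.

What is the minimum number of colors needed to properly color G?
Clique number ω(G) = 3 (lower bound: χ ≥ ω).
The clique on [0, 2, 9] has size 3, forcing χ ≥ 3, and the coloring below uses 3 colors, so χ(G) = 3.
A valid 3-coloring: color 1: [2, 5, 11, 18]; color 2: [0, 3, 12, 17, 19]; color 3: [9].

χ(G) = 3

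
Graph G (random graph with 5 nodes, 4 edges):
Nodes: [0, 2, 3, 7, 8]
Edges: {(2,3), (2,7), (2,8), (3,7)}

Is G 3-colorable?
A valid 3-coloring: color 1: [0, 2]; color 2: [7, 8]; color 3: [3].
(χ(G) = 3 ≤ 3.)

Yes, G is 3-colorable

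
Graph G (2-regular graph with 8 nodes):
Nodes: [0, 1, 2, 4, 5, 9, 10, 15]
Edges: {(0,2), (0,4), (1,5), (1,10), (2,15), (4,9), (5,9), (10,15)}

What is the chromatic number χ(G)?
Clique number ω(G) = 2 (lower bound: χ ≥ ω).
The graph is bipartite (no odd cycle), so 2 colors suffice: χ(G) = 2.
A valid 2-coloring: color 1: [2, 4, 5, 10]; color 2: [0, 1, 9, 15].

χ(G) = 2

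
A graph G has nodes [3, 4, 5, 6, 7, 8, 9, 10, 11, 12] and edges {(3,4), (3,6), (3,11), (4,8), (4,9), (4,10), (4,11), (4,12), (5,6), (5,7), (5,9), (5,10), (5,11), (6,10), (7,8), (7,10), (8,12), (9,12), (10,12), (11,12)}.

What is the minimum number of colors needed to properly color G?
χ(G) = 3

Clique number ω(G) = 3 (lower bound: χ ≥ ω).
The clique on [3, 4, 11] has size 3, forcing χ ≥ 3, and the coloring below uses 3 colors, so χ(G) = 3.
A valid 3-coloring: color 1: [4, 6, 7]; color 2: [8, 9, 10, 11]; color 3: [3, 5, 12].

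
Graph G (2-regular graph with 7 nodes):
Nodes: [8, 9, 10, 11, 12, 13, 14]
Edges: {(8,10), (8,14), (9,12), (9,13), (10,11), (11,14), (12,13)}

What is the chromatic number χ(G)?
χ(G) = 3

Clique number ω(G) = 3 (lower bound: χ ≥ ω).
The clique on [9, 12, 13] has size 3, forcing χ ≥ 3, and the coloring below uses 3 colors, so χ(G) = 3.
A valid 3-coloring: color 1: [8, 9, 11]; color 2: [10, 13, 14]; color 3: [12].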